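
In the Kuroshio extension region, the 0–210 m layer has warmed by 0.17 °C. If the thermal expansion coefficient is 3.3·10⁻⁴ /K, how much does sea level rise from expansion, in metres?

Δh = αΔT·H = 3.3×10⁻⁴ × 0.17 × 210 = 0.011781 m

Δh ≈ 0.0118 m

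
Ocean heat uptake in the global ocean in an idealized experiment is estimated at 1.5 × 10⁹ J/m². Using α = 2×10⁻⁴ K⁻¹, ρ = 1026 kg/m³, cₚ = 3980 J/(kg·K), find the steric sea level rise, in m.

about 0.073 m

Δh = αQ/(ρcₚ) = 2×10⁻⁴ × 1.5×10⁹ / (1026 × 3980) ≈ 0.073467 m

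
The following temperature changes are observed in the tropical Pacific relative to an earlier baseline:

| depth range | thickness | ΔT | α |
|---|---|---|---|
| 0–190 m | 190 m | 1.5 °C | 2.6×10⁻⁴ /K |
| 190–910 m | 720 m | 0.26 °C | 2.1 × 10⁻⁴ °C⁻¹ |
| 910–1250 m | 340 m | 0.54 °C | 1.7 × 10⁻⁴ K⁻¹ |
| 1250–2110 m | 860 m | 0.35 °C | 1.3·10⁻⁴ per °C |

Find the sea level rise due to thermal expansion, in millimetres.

180 mm

Layer 1: 1.5 × 190 × 2.6×10⁻⁴ = 0.07410 m
Layer 2: 720 × 0.26 × 2.1×10⁻⁴ = 0.039312 m
Layer 3: 1.7×10⁻⁴ × 340 × 0.54 = 0.031212 m
Layer 4: 1.3×10⁻⁴ × 0.35 × 860 = 0.03913 m
Δh = 0.07410 + 0.039312 + 0.031212 + 0.03913 = 0.183754 m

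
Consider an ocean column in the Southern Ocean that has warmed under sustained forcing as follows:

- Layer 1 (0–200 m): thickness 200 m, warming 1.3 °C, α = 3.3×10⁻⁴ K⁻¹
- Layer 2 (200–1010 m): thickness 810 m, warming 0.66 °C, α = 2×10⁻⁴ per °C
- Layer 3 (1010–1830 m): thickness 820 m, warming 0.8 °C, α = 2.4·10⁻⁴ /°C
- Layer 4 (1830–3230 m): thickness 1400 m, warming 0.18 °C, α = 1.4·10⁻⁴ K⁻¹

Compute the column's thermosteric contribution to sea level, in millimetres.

385 mm of thermosteric rise

1.3 × 3.3×10⁻⁴ × 200 = 0.08580 m
Layer 2: 2×10⁻⁴ × 0.66 × 810 = 0.10692 m
Layer 3: 2.4×10⁻⁴ × 0.8 × 820 = 0.15744 m
1830–3230 m: 0.18 × 1.4×10⁻⁴ × 1400 = 0.03528 m
Δh = 0.08580 + 0.10692 + 0.15744 + 0.03528 = 0.38544 m ≈ 385 mm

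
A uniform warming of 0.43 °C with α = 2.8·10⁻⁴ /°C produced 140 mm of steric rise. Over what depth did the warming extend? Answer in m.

H ≈ 1200 m

H = Δh/(αΔT) = 0.14 / (2.8×10⁻⁴ × 0.43) ≈ 1163 m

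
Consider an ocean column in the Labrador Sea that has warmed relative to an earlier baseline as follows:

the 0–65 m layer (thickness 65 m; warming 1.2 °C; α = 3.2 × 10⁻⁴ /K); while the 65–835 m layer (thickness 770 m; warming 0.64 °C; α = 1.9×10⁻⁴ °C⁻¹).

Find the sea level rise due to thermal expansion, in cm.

Δh = 11.9 cm

Layer 1: 3.2×10⁻⁴ × 1.2 × 65 = 0.02496 m
65–835 m: 770 × 1.9×10⁻⁴ × 0.64 = 0.093632 m
Δh = 0.02496 + 0.093632 = 0.118592 m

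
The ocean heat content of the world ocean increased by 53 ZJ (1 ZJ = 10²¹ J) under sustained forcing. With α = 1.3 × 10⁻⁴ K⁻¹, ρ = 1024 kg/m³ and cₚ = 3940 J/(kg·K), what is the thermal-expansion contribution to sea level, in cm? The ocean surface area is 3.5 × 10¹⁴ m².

Per unit area: Q = 53×10²¹ / (3.5×10¹⁴) ≈ 1.514×10⁸ J/m²
Δh = αQ/(ρcₚ) = 1.3×10⁻⁴ × 1.514×10⁸ / (1024 × 3940) ≈ 0.0048784 m

Δh = 0.49 cm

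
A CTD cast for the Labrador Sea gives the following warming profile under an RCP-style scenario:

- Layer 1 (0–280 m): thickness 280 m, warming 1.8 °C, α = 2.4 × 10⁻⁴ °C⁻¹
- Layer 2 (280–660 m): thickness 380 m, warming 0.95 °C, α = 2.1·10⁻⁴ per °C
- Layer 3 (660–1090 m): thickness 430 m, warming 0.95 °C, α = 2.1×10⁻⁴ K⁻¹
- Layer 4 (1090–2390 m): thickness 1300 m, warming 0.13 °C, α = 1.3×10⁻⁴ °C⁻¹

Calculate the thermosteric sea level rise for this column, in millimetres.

2.4×10⁻⁴ × 1.8 × 280 = 0.12096 m
280–660 m: 380 × 0.95 × 2.1×10⁻⁴ = 0.07581 m
660–1090 m: 0.95 × 2.1×10⁻⁴ × 430 = 0.085785 m
1090–2390 m: 1.3×10⁻⁴ × 1300 × 0.13 = 0.02197 m
Δh = 0.12096 + 0.07581 + 0.085785 + 0.02197 = 0.304525 m

Δh ≈ 305 mm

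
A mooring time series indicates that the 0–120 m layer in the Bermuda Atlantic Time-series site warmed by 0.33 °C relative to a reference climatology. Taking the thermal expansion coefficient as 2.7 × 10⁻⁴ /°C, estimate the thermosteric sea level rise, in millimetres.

Δh = 10.7 mm

Δh = αΔT·H = 2.7×10⁻⁴ × 0.33 × 120 = 0.010692 m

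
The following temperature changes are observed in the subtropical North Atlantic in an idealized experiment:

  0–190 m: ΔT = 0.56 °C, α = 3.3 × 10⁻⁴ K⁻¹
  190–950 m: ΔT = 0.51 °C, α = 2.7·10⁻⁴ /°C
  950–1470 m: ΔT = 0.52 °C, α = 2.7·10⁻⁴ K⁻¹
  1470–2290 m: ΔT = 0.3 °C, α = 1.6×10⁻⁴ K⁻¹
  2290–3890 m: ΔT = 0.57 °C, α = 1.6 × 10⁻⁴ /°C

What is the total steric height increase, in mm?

Δh ≈ 398 mm

0–190 m: 0.56 × 3.3×10⁻⁴ × 190 = 0.035112 m
2.7×10⁻⁴ × 760 × 0.51 = 0.104652 m
520 × 0.52 × 2.7×10⁻⁴ = 0.073008 m
1470–2290 m: 0.3 × 1.6×10⁻⁴ × 820 = 0.03936 m
2290–3890 m: 1600 × 1.6×10⁻⁴ × 0.57 = 0.14592 m
Δh = 0.035112 + 0.104652 + 0.073008 + 0.03936 + 0.14592 = 0.398052 m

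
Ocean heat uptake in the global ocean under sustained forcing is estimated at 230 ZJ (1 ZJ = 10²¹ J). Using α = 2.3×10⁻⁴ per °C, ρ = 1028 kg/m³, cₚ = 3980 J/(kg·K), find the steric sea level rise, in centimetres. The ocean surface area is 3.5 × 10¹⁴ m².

Per unit area: Q = 230×10²¹ / (3.5×10¹⁴) ≈ 6.571×10⁸ J/m²
Δh = αQ/(ρcₚ) = 2.3×10⁻⁴ × 6.571×10⁸ / (1028 × 3980) ≈ 0.036939 m

3.69 cm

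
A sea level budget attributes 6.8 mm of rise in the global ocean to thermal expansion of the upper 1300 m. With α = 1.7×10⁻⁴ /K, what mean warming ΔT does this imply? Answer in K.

about 0.0308 K

ΔT = Δh/(αH) = 0.0068 / (1.7×10⁻⁴ × 1300) ≈ 0.03077 K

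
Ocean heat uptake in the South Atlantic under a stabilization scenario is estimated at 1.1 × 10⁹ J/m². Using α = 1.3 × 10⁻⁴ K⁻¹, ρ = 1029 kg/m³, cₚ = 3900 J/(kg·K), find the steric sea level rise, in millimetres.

35.6 mm

Δh = αQ/(ρcₚ) = 1.3×10⁻⁴ × 1.1×10⁹ / (1029 × 3900) ≈ 0.035633 m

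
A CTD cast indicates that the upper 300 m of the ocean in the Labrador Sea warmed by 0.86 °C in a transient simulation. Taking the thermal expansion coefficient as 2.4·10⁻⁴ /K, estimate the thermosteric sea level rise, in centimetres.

about 6.2 cm

Δh = αΔT·H = 2.4×10⁻⁴ × 0.86 × 300 = 0.06192 m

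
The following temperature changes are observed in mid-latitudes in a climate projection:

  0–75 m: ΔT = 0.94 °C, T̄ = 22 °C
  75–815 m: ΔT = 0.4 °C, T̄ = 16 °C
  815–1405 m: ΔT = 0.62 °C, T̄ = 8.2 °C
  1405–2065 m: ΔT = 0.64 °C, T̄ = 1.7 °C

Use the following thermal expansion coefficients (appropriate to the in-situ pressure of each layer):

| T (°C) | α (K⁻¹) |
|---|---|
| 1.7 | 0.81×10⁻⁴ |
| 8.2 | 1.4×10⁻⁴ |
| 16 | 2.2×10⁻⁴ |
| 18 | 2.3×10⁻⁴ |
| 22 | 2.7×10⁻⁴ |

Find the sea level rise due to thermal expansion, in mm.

Δh = 170 mm

Layer 1 at 22 °C → α = 2.7×10⁻⁴ K⁻¹
Layer 2 at 16 °C → α = 2.2×10⁻⁴ K⁻¹
Layer 3 at 8.2 °C → α = 1.4×10⁻⁴ K⁻¹
Layer 4 at 1.7 °C → α = 0.81×10⁻⁴ K⁻¹
75 × 0.94 × 2.7×10⁻⁴ = 0.019035 m
75–815 m: 740 × 2.2×10⁻⁴ × 0.4 = 0.06512 m
Layer 3: 1.4×10⁻⁴ × 590 × 0.62 = 0.051212 m
1405–2065 m: 0.64 × 660 × 0.81×10⁻⁴ = 0.0342144 m
Δh = 0.019035 + 0.06512 + 0.051212 + 0.0342144 = 0.1695814 m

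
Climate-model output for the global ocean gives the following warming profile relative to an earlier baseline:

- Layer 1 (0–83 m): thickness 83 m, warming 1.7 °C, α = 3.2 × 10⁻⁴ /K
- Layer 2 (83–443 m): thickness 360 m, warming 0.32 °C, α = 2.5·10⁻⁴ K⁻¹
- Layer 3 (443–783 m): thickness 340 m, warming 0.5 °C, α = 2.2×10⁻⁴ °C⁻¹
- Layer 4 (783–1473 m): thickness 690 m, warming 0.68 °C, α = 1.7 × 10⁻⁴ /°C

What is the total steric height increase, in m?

0.191 m

83 × 3.2×10⁻⁴ × 1.7 = 0.045152 m
360 × 0.32 × 2.5×10⁻⁴ = 0.02880 m
Layer 3: 2.2×10⁻⁴ × 0.5 × 340 = 0.03740 m
783–1473 m: 0.68 × 690 × 1.7×10⁻⁴ = 0.079764 m
Δh = 0.045152 + 0.02880 + 0.03740 + 0.079764 = 0.191116 m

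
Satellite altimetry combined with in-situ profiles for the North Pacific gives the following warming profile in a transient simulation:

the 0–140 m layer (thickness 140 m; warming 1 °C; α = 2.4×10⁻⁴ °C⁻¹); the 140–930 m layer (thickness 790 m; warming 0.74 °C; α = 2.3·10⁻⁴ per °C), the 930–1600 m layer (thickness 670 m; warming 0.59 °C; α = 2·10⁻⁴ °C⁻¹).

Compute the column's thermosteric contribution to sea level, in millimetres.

250 mm of thermosteric rise

0–140 m: 1 × 140 × 2.4×10⁻⁴ = 0.03360 m
2.3×10⁻⁴ × 790 × 0.74 = 0.134458 m
670 × 0.59 × 2×10⁻⁴ = 0.07906 m
Δh = 0.03360 + 0.134458 + 0.07906 = 0.247118 m ≈ 250 mm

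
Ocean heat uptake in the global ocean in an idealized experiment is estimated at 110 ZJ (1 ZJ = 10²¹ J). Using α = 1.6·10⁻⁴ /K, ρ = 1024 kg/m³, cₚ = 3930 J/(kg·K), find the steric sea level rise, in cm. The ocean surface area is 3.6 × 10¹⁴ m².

Per unit area: Q = 110×10²¹ / (3.6×10¹⁴) ≈ 3.056×10⁸ J/m²
Δh = αQ/(ρcₚ) = 1.6×10⁻⁴ × 3.056×10⁸ / (1024 × 3930) ≈ 0.01215 m

Δh ≈ 1.2 cm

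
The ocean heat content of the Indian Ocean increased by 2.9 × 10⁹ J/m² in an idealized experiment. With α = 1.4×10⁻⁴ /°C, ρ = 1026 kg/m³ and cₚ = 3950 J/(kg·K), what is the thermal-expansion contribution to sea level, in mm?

Δh ≈ 100 mm

Δh = αQ/(ρcₚ) = 1.4×10⁻⁴ × 2.9×10⁹ / (1026 × 3950) ≈ 0.10018 m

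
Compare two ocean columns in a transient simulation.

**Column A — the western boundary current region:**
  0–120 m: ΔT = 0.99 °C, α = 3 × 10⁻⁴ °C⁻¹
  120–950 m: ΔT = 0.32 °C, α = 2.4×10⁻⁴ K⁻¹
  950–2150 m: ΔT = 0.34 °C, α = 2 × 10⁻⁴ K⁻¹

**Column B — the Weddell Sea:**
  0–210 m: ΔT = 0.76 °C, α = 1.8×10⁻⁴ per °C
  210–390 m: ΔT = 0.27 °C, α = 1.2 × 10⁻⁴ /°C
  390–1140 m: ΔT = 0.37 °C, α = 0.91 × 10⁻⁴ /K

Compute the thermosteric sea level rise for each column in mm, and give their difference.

Δh_A ≈ 181 mm, Δh_B ≈ 59.8 mm; difference ≈ 121 mm

A 0–120 m: 3×10⁻⁴ × 120 × 0.99 = 0.03564 m
A 2.4×10⁻⁴ × 830 × 0.32 = 0.063744 m
A Layer 3: 0.34 × 1200 × 2×10⁻⁴ = 0.08160 m
A total: 0.180984 m
B 0–210 m: 0.76 × 210 × 1.8×10⁻⁴ = 0.028728 m
B Layer 2: 0.27 × 1.2×10⁻⁴ × 180 = 0.005832 m
B 390–1140 m: 0.37 × 750 × 0.91×10⁻⁴ = 0.0252525 m
B total: 0.0598125 m
Difference: 0.180984 − 0.0598125 = 0.1211715 m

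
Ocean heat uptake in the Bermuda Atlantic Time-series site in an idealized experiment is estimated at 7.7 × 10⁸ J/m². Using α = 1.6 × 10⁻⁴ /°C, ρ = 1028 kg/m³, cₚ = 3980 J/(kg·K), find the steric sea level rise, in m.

0.0301 m

Δh = αQ/(ρcₚ) = 1.6×10⁻⁴ × 7.7×10⁸ / (1028 × 3980) ≈ 0.030112 m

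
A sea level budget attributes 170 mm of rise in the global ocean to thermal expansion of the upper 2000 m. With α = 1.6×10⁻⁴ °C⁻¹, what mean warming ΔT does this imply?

ΔT ≈ 0.531 °C

ΔT = Δh/(αH) = 0.17 / (1.6×10⁻⁴ × 2000) ≈ 0.5313 °C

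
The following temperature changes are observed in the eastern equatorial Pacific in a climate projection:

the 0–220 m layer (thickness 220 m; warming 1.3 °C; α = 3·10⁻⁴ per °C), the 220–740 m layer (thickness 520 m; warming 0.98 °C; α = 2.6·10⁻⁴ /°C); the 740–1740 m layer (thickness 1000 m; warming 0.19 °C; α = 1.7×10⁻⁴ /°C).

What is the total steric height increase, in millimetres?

0–220 m: 220 × 3×10⁻⁴ × 1.3 = 0.08580 m
220–740 m: 0.98 × 2.6×10⁻⁴ × 520 = 0.132496 m
740–1740 m: 1.7×10⁻⁴ × 0.19 × 1000 = 0.03230 m
Δh = 0.08580 + 0.132496 + 0.03230 = 0.250596 m

about 251 mm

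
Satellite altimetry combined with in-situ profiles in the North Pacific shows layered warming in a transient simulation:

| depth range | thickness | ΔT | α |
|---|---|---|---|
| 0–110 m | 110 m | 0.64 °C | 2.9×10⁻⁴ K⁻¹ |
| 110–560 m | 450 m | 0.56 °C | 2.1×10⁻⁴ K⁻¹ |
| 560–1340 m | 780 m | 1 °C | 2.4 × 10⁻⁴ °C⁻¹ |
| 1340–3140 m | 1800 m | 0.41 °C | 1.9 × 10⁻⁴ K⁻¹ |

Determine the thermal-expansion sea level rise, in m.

0.64 × 110 × 2.9×10⁻⁴ = 0.020416 m
110–560 m: 2.1×10⁻⁴ × 450 × 0.56 = 0.05292 m
Layer 3: 780 × 1 × 2.4×10⁻⁴ = 0.18720 m
Layer 4: 1800 × 1.9×10⁻⁴ × 0.41 = 0.14022 m
Δh = 0.020416 + 0.05292 + 0.18720 + 0.14022 = 0.400756 m ≈ 0.401 m

about 0.401 m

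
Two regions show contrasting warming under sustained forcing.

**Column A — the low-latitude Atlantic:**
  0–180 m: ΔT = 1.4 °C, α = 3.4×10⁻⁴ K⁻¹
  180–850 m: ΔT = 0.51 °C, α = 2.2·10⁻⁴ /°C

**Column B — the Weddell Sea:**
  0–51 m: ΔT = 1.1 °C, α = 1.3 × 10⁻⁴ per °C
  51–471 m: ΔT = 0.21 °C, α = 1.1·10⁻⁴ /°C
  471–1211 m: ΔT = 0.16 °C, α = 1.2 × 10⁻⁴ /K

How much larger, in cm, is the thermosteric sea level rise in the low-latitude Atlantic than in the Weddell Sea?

13.0 cm larger

A Layer 1: 1.4 × 180 × 3.4×10⁻⁴ = 0.08568 m
A Layer 2: 670 × 0.51 × 2.2×10⁻⁴ = 0.075174 m
A total: 0.160854 m
B 0–51 m: 51 × 1.3×10⁻⁴ × 1.1 = 0.007293 m
B 51–471 m: 0.21 × 1.1×10⁻⁴ × 420 = 0.009702 m
B 471–1211 m: 740 × 1.2×10⁻⁴ × 0.16 = 0.014208 m
B total: 0.031203 m
Difference: 0.160854 − 0.031203 = 0.129651 m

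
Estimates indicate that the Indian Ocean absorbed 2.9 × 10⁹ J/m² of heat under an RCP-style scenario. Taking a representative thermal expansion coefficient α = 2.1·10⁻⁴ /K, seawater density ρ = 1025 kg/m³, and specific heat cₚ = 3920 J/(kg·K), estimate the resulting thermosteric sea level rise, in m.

about 0.152 m

Δh = αQ/(ρcₚ) = 2.1×10⁻⁴ × 2.9×10⁹ / (1025 × 3920) ≈ 0.15157 m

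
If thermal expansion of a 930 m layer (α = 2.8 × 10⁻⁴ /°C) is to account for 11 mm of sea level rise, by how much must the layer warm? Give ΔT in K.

ΔT = Δh/(αH) = 0.011 / (2.8×10⁻⁴ × 930) ≈ 0.04224 K

about 0.042 K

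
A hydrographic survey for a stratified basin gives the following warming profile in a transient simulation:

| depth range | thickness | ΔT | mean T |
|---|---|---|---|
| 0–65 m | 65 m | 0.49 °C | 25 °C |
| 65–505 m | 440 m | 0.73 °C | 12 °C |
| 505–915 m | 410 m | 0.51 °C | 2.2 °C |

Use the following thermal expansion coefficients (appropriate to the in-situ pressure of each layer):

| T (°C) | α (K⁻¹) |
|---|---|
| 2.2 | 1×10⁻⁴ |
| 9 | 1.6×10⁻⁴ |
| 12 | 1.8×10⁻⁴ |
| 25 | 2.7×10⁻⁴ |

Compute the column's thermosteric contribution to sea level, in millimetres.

87.3 mm of thermosteric rise

Layer 1 at 25 °C → α = 2.7×10⁻⁴ K⁻¹
Layer 2 at 12 °C → α = 1.8×10⁻⁴ K⁻¹
Layer 3 at 2.2 °C → α = 1×10⁻⁴ K⁻¹
Layer 1: 0.49 × 65 × 2.7×10⁻⁴ = 0.0085995 m
1.8×10⁻⁴ × 440 × 0.73 = 0.057816 m
Layer 3: 0.51 × 1×10⁻⁴ × 410 = 0.02091 m
Δh = 0.0085995 + 0.057816 + 0.02091 = 0.0873255 m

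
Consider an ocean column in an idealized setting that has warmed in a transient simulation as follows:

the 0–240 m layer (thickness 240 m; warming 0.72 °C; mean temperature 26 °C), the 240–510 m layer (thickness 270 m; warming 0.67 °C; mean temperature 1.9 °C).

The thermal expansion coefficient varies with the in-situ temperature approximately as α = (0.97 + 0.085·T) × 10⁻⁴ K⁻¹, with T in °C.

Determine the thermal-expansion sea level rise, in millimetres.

Layer 1: α = (0.97 + 0.085×26)×10⁻⁴ = 3.18×10⁻⁴ K⁻¹
Layer 2: α = (0.97 + 0.085×1.9)×10⁻⁴ = 1.1315×10⁻⁴ K⁻¹
3.18×10⁻⁴ × 0.72 × 240 = 0.0549504 m
Layer 2: 270 × 0.67 × 1.1315×10⁻⁴ = 0.020468835 m
Δh = 0.0549504 + 0.020468835 = 0.075419235 m

Δh ≈ 75.4 mm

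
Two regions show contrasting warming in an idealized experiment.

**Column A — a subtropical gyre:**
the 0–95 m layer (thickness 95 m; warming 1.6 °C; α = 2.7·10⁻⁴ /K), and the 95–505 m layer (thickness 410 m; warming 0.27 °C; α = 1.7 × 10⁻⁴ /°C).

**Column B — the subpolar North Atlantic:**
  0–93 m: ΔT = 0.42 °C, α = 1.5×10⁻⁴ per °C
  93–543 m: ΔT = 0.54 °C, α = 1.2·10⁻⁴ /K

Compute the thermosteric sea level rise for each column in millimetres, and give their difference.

A 0–95 m: 2.7×10⁻⁴ × 95 × 1.6 = 0.04104 m
A 0.27 × 410 × 1.7×10⁻⁴ = 0.018819 m
A total: 0.059859 m
B 93 × 1.5×10⁻⁴ × 0.42 = 0.005859 m
B Layer 2: 1.2×10⁻⁴ × 0.54 × 450 = 0.02916 m
B total: 0.035019 m
Difference: 0.059859 − 0.035019 = 0.02484 m

A: 59.9 mm; B: 35.0 mm; difference 24.8 mm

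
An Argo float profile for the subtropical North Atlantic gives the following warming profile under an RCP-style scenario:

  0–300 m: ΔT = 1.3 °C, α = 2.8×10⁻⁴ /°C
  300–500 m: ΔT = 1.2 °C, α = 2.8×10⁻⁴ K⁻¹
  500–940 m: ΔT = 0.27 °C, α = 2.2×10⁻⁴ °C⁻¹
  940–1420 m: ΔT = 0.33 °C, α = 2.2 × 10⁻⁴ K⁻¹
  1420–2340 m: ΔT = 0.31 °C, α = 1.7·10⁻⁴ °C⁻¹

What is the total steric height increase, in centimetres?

0–300 m: 300 × 1.3 × 2.8×10⁻⁴ = 0.10920 m
300–500 m: 200 × 2.8×10⁻⁴ × 1.2 = 0.06720 m
500–940 m: 2.2×10⁻⁴ × 0.27 × 440 = 0.026136 m
940–1420 m: 2.2×10⁻⁴ × 0.33 × 480 = 0.034848 m
Layer 5: 0.31 × 920 × 1.7×10⁻⁴ = 0.048484 m
Δh = 0.10920 + 0.06720 + 0.026136 + 0.034848 + 0.048484 = 0.285868 m ≈ 29 cm

Δh ≈ 29 cm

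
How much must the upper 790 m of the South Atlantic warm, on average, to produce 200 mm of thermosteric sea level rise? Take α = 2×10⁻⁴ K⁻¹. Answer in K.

1.27 K

ΔT = Δh/(αH) = 0.2 / (2×10⁻⁴ × 790) ≈ 1.266 K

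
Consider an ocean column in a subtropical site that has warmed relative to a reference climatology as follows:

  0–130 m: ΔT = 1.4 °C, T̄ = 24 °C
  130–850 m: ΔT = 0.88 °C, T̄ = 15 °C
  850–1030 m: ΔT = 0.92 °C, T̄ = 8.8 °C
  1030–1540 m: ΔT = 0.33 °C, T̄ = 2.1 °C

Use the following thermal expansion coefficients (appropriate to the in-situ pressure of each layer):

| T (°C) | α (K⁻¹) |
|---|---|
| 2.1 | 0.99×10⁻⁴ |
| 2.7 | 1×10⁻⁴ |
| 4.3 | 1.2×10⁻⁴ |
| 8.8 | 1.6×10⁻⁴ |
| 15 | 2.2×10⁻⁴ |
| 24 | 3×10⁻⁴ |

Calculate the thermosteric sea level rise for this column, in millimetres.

about 237 mm

Layer 1 at 24 °C → α = 3×10⁻⁴ K⁻¹
Layer 2 at 15 °C → α = 2.2×10⁻⁴ K⁻¹
Layer 3 at 8.8 °C → α = 1.6×10⁻⁴ K⁻¹
Layer 4 at 2.1 °C → α = 0.99×10⁻⁴ K⁻¹
Layer 1: 130 × 1.4 × 3×10⁻⁴ = 0.05460 m
2.2×10⁻⁴ × 720 × 0.88 = 0.139392 m
0.92 × 1.6×10⁻⁴ × 180 = 0.026496 m
Layer 4: 510 × 0.99×10⁻⁴ × 0.33 = 0.0166617 m
Δh = 0.05460 + 0.139392 + 0.026496 + 0.0166617 = 0.2371497 m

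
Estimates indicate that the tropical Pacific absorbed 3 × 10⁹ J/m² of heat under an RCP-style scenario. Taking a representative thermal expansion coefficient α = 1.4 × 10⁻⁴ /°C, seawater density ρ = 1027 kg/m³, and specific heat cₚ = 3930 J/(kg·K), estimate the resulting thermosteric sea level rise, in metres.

Δh ≈ 0.104 m

Δh = αQ/(ρcₚ) = 1.4×10⁻⁴ × 3×10⁹ / (1027 × 3930) ≈ 0.10406 m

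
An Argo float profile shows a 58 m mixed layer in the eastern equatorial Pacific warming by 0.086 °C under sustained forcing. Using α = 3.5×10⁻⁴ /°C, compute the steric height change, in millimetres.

Δh = αΔT·H = 3.5×10⁻⁴ × 0.086 × 58 = 0.0017458 m

1.75 mm of thermosteric rise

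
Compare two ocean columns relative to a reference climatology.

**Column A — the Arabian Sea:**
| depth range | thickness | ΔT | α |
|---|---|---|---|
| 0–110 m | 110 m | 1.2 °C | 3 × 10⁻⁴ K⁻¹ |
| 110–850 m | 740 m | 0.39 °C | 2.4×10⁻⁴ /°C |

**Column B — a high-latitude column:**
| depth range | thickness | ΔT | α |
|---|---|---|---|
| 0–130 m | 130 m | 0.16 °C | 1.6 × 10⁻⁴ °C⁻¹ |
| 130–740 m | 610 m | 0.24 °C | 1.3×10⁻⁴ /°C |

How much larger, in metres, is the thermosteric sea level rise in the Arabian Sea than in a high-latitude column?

A 0–110 m: 3×10⁻⁴ × 1.2 × 110 = 0.03960 m
A Layer 2: 2.4×10⁻⁴ × 0.39 × 740 = 0.069264 m
A total: 0.108864 m
B 0–130 m: 0.16 × 130 × 1.6×10⁻⁴ = 0.003328 m
B 1.3×10⁻⁴ × 610 × 0.24 = 0.019032 m
B total: 0.02236 m
Difference: 0.108864 − 0.02236 = 0.086504 m

0.087 m larger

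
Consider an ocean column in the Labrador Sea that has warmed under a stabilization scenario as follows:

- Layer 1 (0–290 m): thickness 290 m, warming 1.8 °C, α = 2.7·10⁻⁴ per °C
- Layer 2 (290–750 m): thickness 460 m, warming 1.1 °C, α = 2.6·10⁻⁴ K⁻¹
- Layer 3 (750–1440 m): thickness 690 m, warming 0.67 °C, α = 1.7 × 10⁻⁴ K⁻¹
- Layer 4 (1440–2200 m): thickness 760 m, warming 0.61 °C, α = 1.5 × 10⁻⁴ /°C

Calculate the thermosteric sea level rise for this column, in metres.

0.42 m

0–290 m: 2.7×10⁻⁴ × 1.8 × 290 = 0.14094 m
1.1 × 2.6×10⁻⁴ × 460 = 0.13156 m
690 × 0.67 × 1.7×10⁻⁴ = 0.078591 m
Layer 4: 0.61 × 760 × 1.5×10⁻⁴ = 0.06954 m
Δh = 0.14094 + 0.13156 + 0.078591 + 0.06954 = 0.420631 m ≈ 0.42 m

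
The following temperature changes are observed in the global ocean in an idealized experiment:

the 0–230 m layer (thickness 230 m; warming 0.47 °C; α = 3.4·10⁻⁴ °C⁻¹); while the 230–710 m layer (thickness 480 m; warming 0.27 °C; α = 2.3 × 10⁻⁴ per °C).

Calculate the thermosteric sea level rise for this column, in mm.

66.6 mm

0.47 × 3.4×10⁻⁴ × 230 = 0.036754 m
230–710 m: 0.27 × 480 × 2.3×10⁻⁴ = 0.029808 m
Δh = 0.036754 + 0.029808 = 0.066562 m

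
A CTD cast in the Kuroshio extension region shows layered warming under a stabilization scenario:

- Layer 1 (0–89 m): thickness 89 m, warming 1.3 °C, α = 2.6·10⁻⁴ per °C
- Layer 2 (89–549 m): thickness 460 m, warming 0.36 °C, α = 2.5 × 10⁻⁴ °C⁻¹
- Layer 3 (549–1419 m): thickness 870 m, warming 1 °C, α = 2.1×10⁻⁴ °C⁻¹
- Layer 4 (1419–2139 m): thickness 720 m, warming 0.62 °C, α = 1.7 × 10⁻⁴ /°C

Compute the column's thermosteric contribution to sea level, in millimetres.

0–89 m: 2.6×10⁻⁴ × 89 × 1.3 = 0.030082 m
0.36 × 2.5×10⁻⁴ × 460 = 0.04140 m
549–1419 m: 2.1×10⁻⁴ × 870 × 1 = 0.18270 m
0.62 × 1.7×10⁻⁴ × 720 = 0.075888 m
Δh = 0.030082 + 0.04140 + 0.18270 + 0.075888 = 0.33007 m

Δh ≈ 330 mm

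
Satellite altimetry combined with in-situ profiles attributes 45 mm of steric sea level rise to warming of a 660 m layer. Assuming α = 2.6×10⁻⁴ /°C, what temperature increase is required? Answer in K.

about 0.262 K

ΔT = Δh/(αH) = 0.045 / (2.6×10⁻⁴ × 660) ≈ 0.2622 K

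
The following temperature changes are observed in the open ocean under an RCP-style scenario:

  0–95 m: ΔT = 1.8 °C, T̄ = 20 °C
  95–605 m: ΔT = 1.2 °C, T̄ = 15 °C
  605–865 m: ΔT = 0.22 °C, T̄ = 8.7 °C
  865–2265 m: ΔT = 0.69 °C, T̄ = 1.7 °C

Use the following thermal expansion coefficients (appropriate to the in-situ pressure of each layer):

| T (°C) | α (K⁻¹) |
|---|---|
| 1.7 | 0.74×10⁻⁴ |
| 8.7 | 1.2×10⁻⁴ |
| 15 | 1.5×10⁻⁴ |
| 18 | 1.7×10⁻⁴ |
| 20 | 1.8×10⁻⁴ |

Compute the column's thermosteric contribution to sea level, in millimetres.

Layer 1 at 20 °C → α = 1.8×10⁻⁴ K⁻¹
Layer 2 at 15 °C → α = 1.5×10⁻⁴ K⁻¹
Layer 3 at 8.7 °C → α = 1.2×10⁻⁴ K⁻¹
Layer 4 at 1.7 °C → α = 0.74×10⁻⁴ K⁻¹
0–95 m: 95 × 1.8×10⁻⁴ × 1.8 = 0.03078 m
95–605 m: 510 × 1.2 × 1.5×10⁻⁴ = 0.09180 m
605–865 m: 0.22 × 260 × 1.2×10⁻⁴ = 0.006864 m
0.74×10⁻⁴ × 1400 × 0.69 = 0.071484 m
Δh = 0.03078 + 0.09180 + 0.006864 + 0.071484 = 0.200928 m

Δh ≈ 201 mm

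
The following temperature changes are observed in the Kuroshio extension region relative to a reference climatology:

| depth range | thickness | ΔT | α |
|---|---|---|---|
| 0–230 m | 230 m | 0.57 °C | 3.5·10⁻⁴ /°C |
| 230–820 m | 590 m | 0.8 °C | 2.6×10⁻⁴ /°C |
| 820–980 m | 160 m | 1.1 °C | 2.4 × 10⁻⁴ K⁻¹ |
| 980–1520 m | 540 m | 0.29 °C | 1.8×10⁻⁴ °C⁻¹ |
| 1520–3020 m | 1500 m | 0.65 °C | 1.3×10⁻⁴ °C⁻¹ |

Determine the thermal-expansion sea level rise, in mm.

0–230 m: 0.57 × 3.5×10⁻⁴ × 230 = 0.045885 m
Layer 2: 2.6×10⁻⁴ × 0.8 × 590 = 0.12272 m
2.4×10⁻⁴ × 160 × 1.1 = 0.04224 m
Layer 4: 540 × 0.29 × 1.8×10⁻⁴ = 0.028188 m
Layer 5: 1.3×10⁻⁴ × 0.65 × 1500 = 0.12675 m
Δh = 0.045885 + 0.12272 + 0.04224 + 0.028188 + 0.12675 = 0.365783 m

366 mm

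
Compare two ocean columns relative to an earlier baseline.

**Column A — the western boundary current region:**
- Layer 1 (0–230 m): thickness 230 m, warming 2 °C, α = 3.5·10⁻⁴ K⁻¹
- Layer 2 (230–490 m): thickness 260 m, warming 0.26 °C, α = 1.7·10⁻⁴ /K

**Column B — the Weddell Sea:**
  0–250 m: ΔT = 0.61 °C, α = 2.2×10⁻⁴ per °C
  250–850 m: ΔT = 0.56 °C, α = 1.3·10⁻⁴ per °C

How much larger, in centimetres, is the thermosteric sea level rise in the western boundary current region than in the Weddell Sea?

A 2 × 3.5×10⁻⁴ × 230 = 0.16100 m
A 230–490 m: 0.26 × 1.7×10⁻⁴ × 260 = 0.011492 m
A total: 0.172492 m
B 0–250 m: 250 × 0.61 × 2.2×10⁻⁴ = 0.03355 m
B Layer 2: 600 × 1.3×10⁻⁴ × 0.56 = 0.04368 m
B total: 0.07723 m
Difference: 0.172492 − 0.07723 = 0.095262 m

9.53 cm larger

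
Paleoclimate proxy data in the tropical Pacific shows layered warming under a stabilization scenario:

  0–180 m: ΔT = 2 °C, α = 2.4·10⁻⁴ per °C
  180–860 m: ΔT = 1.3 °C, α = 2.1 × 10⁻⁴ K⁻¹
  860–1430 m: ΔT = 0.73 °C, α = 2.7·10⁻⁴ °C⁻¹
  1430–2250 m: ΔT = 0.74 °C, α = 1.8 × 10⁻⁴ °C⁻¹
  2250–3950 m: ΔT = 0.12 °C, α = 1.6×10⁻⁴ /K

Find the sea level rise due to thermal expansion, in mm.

2.4×10⁻⁴ × 2 × 180 = 0.08640 m
Layer 2: 2.1×10⁻⁴ × 1.3 × 680 = 0.18564 m
2.7×10⁻⁴ × 570 × 0.73 = 0.112347 m
1430–2250 m: 820 × 1.8×10⁻⁴ × 0.74 = 0.109224 m
1700 × 0.12 × 1.6×10⁻⁴ = 0.03264 m
Δh = 0.08640 + 0.18564 + 0.112347 + 0.109224 + 0.03264 = 0.526251 m

about 526 mm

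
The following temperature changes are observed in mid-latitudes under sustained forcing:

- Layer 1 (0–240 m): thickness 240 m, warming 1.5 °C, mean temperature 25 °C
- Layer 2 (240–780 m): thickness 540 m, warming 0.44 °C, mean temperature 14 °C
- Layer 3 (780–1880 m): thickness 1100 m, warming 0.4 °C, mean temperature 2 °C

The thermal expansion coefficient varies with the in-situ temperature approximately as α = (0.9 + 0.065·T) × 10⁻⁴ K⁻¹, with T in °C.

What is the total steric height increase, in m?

Layer 1: α = (0.9 + 0.065×25)×10⁻⁴ = 2.525×10⁻⁴ K⁻¹
Layer 2: α = (0.9 + 0.065×14)×10⁻⁴ = 1.81×10⁻⁴ K⁻¹
Layer 3: α = (0.9 + 0.065×2)×10⁻⁴ = 1.03×10⁻⁴ K⁻¹
Layer 1: 240 × 1.5 × 2.525×10⁻⁴ = 0.09090 m
1.81×10⁻⁴ × 540 × 0.44 = 0.0430056 m
1.03×10⁻⁴ × 0.4 × 1100 = 0.04532 m
Δh = 0.09090 + 0.0430056 + 0.04532 = 0.1792256 m

about 0.179 m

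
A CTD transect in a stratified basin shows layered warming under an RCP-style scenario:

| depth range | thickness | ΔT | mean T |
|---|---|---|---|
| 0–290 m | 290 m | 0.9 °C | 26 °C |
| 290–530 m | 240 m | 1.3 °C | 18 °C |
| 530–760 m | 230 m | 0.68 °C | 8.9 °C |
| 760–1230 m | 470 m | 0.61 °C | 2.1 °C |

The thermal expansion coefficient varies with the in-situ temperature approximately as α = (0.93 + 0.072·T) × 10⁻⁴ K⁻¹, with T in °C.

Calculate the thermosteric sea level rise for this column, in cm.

19.8 cm

Layer 1: α = (0.93 + 0.072×26)×10⁻⁴ = 2.802×10⁻⁴ K⁻¹
Layer 2: α = (0.93 + 0.072×18)×10⁻⁴ = 2.226×10⁻⁴ K⁻¹
Layer 3: α = (0.93 + 0.072×8.9)×10⁻⁴ = 1.5708×10⁻⁴ K⁻¹
Layer 4: α = (0.93 + 0.072×2.1)×10⁻⁴ = 1.0812×10⁻⁴ K⁻¹
Layer 1: 2.802×10⁻⁴ × 290 × 0.9 = 0.0731322 m
290–530 m: 1.3 × 2.226×10⁻⁴ × 240 = 0.0694512 m
Layer 3: 1.5708×10⁻⁴ × 230 × 0.68 = 0.024567312 m
760–1230 m: 1.0812×10⁻⁴ × 0.61 × 470 = 0.030998004 m
Δh = 0.0731322 + 0.0694512 + 0.024567312 + 0.030998004 = 0.198148716 m ≈ 19.8 cm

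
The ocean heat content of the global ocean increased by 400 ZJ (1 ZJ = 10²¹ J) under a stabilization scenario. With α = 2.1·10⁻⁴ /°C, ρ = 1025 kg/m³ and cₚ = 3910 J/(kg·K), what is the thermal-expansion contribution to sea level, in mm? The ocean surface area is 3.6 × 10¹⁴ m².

Per unit area: Q = 400×10²¹ / (3.6×10¹⁴) ≈ 1.111×10⁹ J/m²
Δh = αQ/(ρcₚ) = 2.1×10⁻⁴ × 1.111×10⁹ / (1025 × 3910) ≈ 0.058215 m

58.2 mm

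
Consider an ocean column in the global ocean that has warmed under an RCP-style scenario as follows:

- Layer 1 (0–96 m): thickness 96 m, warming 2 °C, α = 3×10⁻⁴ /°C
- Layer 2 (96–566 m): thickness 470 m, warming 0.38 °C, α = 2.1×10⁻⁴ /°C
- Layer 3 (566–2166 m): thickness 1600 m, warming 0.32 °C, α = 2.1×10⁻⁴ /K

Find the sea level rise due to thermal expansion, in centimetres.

Δh ≈ 20.3 cm

0–96 m: 3×10⁻⁴ × 96 × 2 = 0.05760 m
96–566 m: 470 × 0.38 × 2.1×10⁻⁴ = 0.037506 m
566–2166 m: 0.32 × 1600 × 2.1×10⁻⁴ = 0.10752 m
Δh = 0.05760 + 0.037506 + 0.10752 = 0.202626 m ≈ 20.3 cm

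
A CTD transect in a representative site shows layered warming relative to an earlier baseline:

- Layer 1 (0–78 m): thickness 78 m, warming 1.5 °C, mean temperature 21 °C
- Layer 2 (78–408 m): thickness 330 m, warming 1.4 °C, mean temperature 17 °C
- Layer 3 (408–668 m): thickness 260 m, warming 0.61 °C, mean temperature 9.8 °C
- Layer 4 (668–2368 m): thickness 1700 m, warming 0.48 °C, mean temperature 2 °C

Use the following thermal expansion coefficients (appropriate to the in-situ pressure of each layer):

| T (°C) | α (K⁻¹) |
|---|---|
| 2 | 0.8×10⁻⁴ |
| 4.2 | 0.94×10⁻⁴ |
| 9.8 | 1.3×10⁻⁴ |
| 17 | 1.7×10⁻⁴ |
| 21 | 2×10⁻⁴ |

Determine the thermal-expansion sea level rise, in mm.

Layer 1 at 21 °C → α = 2×10⁻⁴ K⁻¹
Layer 2 at 17 °C → α = 1.7×10⁻⁴ K⁻¹
Layer 3 at 9.8 °C → α = 1.3×10⁻⁴ K⁻¹
Layer 4 at 2 °C → α = 0.8×10⁻⁴ K⁻¹
0–78 m: 2×10⁻⁴ × 1.5 × 78 = 0.02340 m
Layer 2: 1.7×10⁻⁴ × 1.4 × 330 = 0.07854 m
Layer 3: 0.61 × 1.3×10⁻⁴ × 260 = 0.020618 m
Layer 4: 1700 × 0.48 × 0.8×10⁻⁴ = 0.06528 m
Δh = 0.02340 + 0.07854 + 0.020618 + 0.06528 = 0.187838 m

188 mm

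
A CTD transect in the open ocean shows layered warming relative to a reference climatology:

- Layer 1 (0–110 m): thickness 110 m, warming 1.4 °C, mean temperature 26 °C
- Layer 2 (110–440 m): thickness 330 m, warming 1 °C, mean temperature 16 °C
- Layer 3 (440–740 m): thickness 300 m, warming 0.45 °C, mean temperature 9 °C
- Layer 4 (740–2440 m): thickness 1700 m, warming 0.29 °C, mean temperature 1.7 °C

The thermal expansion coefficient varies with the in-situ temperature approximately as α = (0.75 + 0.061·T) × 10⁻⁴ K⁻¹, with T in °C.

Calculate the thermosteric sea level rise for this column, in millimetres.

Layer 1: α = (0.75 + 0.061×26)×10⁻⁴ = 2.336×10⁻⁴ K⁻¹
Layer 2: α = (0.75 + 0.061×16)×10⁻⁴ = 1.726×10⁻⁴ K⁻¹
Layer 3: α = (0.75 + 0.061×9)×10⁻⁴ = 1.299×10⁻⁴ K⁻¹
Layer 4: α = (0.75 + 0.061×1.7)×10⁻⁴ = 0.8537×10⁻⁴ K⁻¹
Layer 1: 1.4 × 110 × 2.336×10⁻⁴ = 0.0359744 m
110–440 m: 1 × 1.726×10⁻⁴ × 330 = 0.056958 m
Layer 3: 0.45 × 300 × 1.299×10⁻⁴ = 0.0175365 m
Layer 4: 0.29 × 1700 × 0.8537×10⁻⁴ = 0.04208741 m
Δh = 0.0359744 + 0.056958 + 0.0175365 + 0.04208741 = 0.15255631 m ≈ 153 mm

about 153 mm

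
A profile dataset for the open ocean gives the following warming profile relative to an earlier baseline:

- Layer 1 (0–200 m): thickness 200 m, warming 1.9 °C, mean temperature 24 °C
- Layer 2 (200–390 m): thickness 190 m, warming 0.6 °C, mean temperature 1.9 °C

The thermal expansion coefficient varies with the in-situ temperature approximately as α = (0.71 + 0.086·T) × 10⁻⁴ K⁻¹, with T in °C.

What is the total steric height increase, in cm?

about 12 cm

Layer 1: α = (0.71 + 0.086×24)×10⁻⁴ = 2.774×10⁻⁴ K⁻¹
Layer 2: α = (0.71 + 0.086×1.9)×10⁻⁴ = 0.8734×10⁻⁴ K⁻¹
0–200 m: 200 × 2.774×10⁻⁴ × 1.9 = 0.105412 m
Layer 2: 0.6 × 0.8734×10⁻⁴ × 190 = 0.00995676 m
Δh = 0.105412 + 0.00995676 = 0.11536876 m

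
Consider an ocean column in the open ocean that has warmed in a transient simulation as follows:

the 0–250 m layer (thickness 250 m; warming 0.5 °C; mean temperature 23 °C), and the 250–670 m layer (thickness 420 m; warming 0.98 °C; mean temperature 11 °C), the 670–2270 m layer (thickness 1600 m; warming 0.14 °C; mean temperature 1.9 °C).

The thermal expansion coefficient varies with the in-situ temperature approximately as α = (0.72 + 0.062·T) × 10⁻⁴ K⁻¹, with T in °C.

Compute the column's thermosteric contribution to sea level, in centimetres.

Layer 1: α = (0.72 + 0.062×23)×10⁻⁴ = 2.146×10⁻⁴ K⁻¹
Layer 2: α = (0.72 + 0.062×11)×10⁻⁴ = 1.402×10⁻⁴ K⁻¹
Layer 3: α = (0.72 + 0.062×1.9)×10⁻⁴ = 0.8378×10⁻⁴ K⁻¹
Layer 1: 250 × 2.146×10⁻⁴ × 0.5 = 0.026825 m
Layer 2: 0.98 × 1.402×10⁻⁴ × 420 = 0.05770632 m
0.8378×10⁻⁴ × 0.14 × 1600 = 0.01876672 m
Δh = 0.026825 + 0.05770632 + 0.01876672 = 0.10329804 m

10.3 cm of thermosteric rise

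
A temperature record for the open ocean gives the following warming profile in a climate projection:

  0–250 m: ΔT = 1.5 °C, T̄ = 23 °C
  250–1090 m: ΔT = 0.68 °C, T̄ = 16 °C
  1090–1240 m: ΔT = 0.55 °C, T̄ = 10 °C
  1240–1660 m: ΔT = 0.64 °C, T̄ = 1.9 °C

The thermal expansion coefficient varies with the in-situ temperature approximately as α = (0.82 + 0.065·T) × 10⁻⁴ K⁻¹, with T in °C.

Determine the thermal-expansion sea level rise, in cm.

Δh = 23.1 cm

Layer 1: α = (0.82 + 0.065×23)×10⁻⁴ = 2.315×10⁻⁴ K⁻¹
Layer 2: α = (0.82 + 0.065×16)×10⁻⁴ = 1.86×10⁻⁴ K⁻¹
Layer 3: α = (0.82 + 0.065×10)×10⁻⁴ = 1.47×10⁻⁴ K⁻¹
Layer 4: α = (0.82 + 0.065×1.9)×10⁻⁴ = 0.9435×10⁻⁴ K⁻¹
Layer 1: 250 × 1.5 × 2.315×10⁻⁴ = 0.0868125 m
840 × 0.68 × 1.86×10⁻⁴ = 0.1062432 m
0.55 × 1.47×10⁻⁴ × 150 = 0.0121275 m
0.64 × 0.9435×10⁻⁴ × 420 = 0.02536128 m
Δh = 0.0868125 + 0.1062432 + 0.0121275 + 0.02536128 = 0.23054448 m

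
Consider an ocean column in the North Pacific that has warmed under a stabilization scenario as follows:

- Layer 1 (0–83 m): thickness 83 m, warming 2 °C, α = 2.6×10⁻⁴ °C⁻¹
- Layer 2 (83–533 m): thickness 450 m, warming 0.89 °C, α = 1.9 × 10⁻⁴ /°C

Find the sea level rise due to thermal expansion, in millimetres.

0–83 m: 83 × 2.6×10⁻⁴ × 2 = 0.04316 m
83–533 m: 0.89 × 450 × 1.9×10⁻⁴ = 0.076095 m
Δh = 0.04316 + 0.076095 = 0.119255 m ≈ 119 mm

119 mm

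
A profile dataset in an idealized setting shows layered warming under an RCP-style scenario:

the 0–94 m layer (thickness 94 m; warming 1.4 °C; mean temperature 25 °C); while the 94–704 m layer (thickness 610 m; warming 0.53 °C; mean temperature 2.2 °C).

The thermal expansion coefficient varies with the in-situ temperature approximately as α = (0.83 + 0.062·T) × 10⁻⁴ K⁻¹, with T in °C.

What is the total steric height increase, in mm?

62.6 mm of thermosteric rise

Layer 1: α = (0.83 + 0.062×25)×10⁻⁴ = 2.38×10⁻⁴ K⁻¹
Layer 2: α = (0.83 + 0.062×2.2)×10⁻⁴ = 0.9664×10⁻⁴ K⁻¹
0–94 m: 1.4 × 94 × 2.38×10⁻⁴ = 0.0313208 m
0.9664×10⁻⁴ × 0.53 × 610 = 0.031243712 m
Δh = 0.0313208 + 0.031243712 = 0.062564512 m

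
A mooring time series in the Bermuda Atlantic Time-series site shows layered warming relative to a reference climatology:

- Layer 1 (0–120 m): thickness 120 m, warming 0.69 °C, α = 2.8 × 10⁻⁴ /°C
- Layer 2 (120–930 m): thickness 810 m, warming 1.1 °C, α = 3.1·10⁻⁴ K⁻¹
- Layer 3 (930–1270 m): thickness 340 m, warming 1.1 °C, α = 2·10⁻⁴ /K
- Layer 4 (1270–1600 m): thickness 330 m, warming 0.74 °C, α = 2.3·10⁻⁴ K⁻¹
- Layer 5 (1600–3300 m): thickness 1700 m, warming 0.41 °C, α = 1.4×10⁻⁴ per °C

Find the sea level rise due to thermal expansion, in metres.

0–120 m: 0.69 × 120 × 2.8×10⁻⁴ = 0.023184 m
Layer 2: 810 × 3.1×10⁻⁴ × 1.1 = 0.27621 m
340 × 1.1 × 2×10⁻⁴ = 0.07480 m
0.74 × 330 × 2.3×10⁻⁴ = 0.056166 m
Layer 5: 0.41 × 1700 × 1.4×10⁻⁴ = 0.09758 m
Δh = 0.023184 + 0.27621 + 0.07480 + 0.056166 + 0.09758 = 0.52794 m

0.528 m of thermosteric rise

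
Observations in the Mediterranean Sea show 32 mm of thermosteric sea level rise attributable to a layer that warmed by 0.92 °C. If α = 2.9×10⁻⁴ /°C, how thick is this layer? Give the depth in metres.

120 m

H = Δh/(αΔT) = 0.032 / (2.9×10⁻⁴ × 0.92) ≈ 119.9 m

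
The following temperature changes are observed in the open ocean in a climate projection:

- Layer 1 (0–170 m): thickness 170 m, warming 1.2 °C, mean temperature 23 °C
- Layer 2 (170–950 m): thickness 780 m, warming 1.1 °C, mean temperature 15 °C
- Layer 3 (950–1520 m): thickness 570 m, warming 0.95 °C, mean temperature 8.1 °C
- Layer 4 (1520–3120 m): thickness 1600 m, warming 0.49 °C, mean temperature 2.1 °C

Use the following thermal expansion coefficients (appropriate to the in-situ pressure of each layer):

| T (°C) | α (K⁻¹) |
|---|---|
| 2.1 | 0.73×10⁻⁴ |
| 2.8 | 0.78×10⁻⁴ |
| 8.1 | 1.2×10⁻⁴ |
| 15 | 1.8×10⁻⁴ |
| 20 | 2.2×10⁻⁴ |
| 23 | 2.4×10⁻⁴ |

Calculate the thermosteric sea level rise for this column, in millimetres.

Layer 1 at 23 °C → α = 2.4×10⁻⁴ K⁻¹
Layer 2 at 15 °C → α = 1.8×10⁻⁴ K⁻¹
Layer 3 at 8.1 °C → α = 1.2×10⁻⁴ K⁻¹
Layer 4 at 2.1 °C → α = 0.73×10⁻⁴ K⁻¹
0–170 m: 2.4×10⁻⁴ × 1.2 × 170 = 0.04896 m
Layer 2: 780 × 1.8×10⁻⁴ × 1.1 = 0.15444 m
Layer 3: 570 × 0.95 × 1.2×10⁻⁴ = 0.06498 m
Layer 4: 0.73×10⁻⁴ × 0.49 × 1600 = 0.057232 m
Δh = 0.04896 + 0.15444 + 0.06498 + 0.057232 = 0.325612 m

Δh = 326 mm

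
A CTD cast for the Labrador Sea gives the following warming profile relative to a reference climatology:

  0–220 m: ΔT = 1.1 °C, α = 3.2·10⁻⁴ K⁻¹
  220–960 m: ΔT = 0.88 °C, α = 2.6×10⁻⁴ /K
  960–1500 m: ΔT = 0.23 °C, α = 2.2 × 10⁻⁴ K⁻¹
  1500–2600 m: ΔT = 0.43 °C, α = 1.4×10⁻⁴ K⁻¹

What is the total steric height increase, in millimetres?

about 340 mm

220 × 1.1 × 3.2×10⁻⁴ = 0.07744 m
220–960 m: 0.88 × 2.6×10⁻⁴ × 740 = 0.169312 m
960–1500 m: 540 × 2.2×10⁻⁴ × 0.23 = 0.027324 m
1500–2600 m: 1100 × 1.4×10⁻⁴ × 0.43 = 0.06622 m
Δh = 0.07744 + 0.169312 + 0.027324 + 0.06622 = 0.340296 m ≈ 340 mm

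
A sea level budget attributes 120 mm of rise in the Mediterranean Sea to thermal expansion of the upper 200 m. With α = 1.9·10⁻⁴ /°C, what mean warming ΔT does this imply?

3.16 K

ΔT = Δh/(αH) = 0.12 / (1.9×10⁻⁴ × 200) ≈ 3.158 K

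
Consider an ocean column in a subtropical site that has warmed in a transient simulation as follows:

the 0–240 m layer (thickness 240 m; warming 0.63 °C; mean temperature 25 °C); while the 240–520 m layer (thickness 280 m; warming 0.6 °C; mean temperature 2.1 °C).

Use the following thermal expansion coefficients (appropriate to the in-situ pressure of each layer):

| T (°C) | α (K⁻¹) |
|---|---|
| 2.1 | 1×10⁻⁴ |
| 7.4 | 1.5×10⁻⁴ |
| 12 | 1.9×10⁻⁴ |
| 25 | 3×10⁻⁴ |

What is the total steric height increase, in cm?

Δh ≈ 6.2 cm

Layer 1 at 25 °C → α = 3×10⁻⁴ K⁻¹
Layer 2 at 2.1 °C → α = 1×10⁻⁴ K⁻¹
Layer 1: 0.63 × 3×10⁻⁴ × 240 = 0.04536 m
Layer 2: 280 × 1×10⁻⁴ × 0.6 = 0.01680 m
Δh = 0.04536 + 0.01680 = 0.06216 m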